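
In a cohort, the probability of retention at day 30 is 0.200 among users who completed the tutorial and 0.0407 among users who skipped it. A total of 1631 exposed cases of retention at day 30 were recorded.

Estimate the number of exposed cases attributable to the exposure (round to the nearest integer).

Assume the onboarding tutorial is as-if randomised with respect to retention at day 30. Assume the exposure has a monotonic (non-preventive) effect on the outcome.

about 1299 cases

Let p₁ = 0.2, p₀ = 0.0407.
PN = (p₁ − p₀)/p₁ = (0.2 − 0.0407) / 0.2 ≈ 0.79650.
Attributable cases ≈ PN × (exposed cases) = 0.79650 × 1631 ≈ 1299.09.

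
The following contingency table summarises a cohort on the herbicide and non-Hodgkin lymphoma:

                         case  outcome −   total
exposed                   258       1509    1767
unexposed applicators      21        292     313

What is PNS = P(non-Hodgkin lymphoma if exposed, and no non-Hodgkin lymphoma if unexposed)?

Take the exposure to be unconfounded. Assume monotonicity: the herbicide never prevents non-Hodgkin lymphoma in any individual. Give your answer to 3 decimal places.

p₁ = P(outcome | exposed) = 258/1767 = 0.14601
p₀ = P(outcome | unexposed) = 21/313 = 0.067093
Under exogeneity and monotonicity, PNS = p₁ − p₀.
PNS = 0.14601 − 0.067093 = 0.078918

PNS ≈ 0.079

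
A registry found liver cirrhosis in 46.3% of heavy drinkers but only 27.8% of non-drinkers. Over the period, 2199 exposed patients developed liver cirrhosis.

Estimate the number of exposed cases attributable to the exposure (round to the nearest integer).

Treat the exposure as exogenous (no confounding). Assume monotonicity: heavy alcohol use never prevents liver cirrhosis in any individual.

p₁ = 0.463, p₀ = 0.278.
PN = (p₁ − p₀)/p₁ = (0.463 − 0.278) / 0.463 ≈ 0.39957.
Attributable cases ≈ PN × (exposed cases) = 0.39957 × 2199 ≈ 878.65.

about 879 cases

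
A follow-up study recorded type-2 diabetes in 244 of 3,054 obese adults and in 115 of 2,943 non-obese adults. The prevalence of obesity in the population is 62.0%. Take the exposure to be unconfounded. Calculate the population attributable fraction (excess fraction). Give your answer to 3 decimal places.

p₁ = P(outcome | exposed) = 244/3054 = 0.079895
p₀ = P(outcome | unexposed) = 115/2943 = 0.039076
Overall risk P(Y=1) = π·p₁ + (1−π)·p₀ = 0.62×0.079895 + 0.38×0.039076 = 0.064384.
Under exogeneity, PAF = [P(Y=1) − p₀] / P(Y=1).
PAF = (0.064384 − 0.039076) / 0.064384 ≈ 0.3931

PAF ≈ 0.393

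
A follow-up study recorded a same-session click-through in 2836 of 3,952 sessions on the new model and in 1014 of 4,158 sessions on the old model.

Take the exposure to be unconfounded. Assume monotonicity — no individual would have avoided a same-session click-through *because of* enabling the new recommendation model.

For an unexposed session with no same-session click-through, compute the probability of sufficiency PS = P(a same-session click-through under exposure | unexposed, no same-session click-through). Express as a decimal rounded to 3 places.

p₁ = P(outcome | exposed) = 2836/3952 = 0.71761
p₀ = P(outcome | unexposed) = 1014/4158 = 0.24387
Under exogeneity and monotonicity, PS = (p₁ − p₀) / (1 − p₀).
PS = (0.71761 − 0.24387) / (1 − 0.24387) = 0.47374 / 0.75613 ≈ 0.6265

PS ≈ 0.627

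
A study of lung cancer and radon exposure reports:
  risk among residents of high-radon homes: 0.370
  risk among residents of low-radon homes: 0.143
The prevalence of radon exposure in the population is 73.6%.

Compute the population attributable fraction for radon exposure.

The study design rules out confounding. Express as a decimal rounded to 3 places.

PAF ≈ 0.539

Let p₁ = 0.37, p₀ = 0.143.
Overall risk P(Y=1) = π·p₁ + (1−π)·p₀ = 0.736×0.37 + 0.264×0.143 = 0.31007.
Under exogeneity, PAF = [P(Y=1) − p₀] / P(Y=1).
PAF = (0.31007 − 0.143) / 0.31007 ≈ 0.5388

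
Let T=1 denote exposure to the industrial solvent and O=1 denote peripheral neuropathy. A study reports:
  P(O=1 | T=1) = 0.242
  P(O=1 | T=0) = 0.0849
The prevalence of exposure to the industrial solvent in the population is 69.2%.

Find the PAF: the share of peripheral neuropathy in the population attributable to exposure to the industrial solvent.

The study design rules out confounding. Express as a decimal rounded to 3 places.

PAF ≈ 0.561

Let p₁ = 0.242, p₀ = 0.0849.
Overall risk P(Y=1) = π·p₁ + (1−π)·p₀ = 0.692×0.242 + 0.308×0.0849 = 0.19361.
Under exogeneity, PAF = [P(Y=1) − p₀] / P(Y=1).
PAF = (0.19361 − 0.0849) / 0.19361 ≈ 0.5615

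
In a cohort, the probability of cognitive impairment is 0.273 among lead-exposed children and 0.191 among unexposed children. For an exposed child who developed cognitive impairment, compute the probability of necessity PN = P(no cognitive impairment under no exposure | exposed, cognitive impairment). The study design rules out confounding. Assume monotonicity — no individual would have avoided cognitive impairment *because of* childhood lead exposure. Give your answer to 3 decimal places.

Let p₁ = 0.273, p₀ = 0.191.
Under exogeneity and monotonicity, PN = (p₁ − p₀) / p₁.
PN = (0.273 − 0.191) / 0.273 = 0.082 / 0.273 ≈ 0.3004

PN ≈ 0.300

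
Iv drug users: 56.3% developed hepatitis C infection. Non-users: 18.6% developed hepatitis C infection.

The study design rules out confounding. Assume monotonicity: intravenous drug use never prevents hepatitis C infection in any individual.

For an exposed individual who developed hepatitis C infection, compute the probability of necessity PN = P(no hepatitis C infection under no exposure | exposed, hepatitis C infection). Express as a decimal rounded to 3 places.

PN ≈ 0.670

p₁ = 0.563, p₀ = 0.186.
Under exogeneity and monotonicity, PN = (p₁ − p₀) / p₁.
PN = (0.563 − 0.186) / 0.563 = 0.377 / 0.563 ≈ 0.6696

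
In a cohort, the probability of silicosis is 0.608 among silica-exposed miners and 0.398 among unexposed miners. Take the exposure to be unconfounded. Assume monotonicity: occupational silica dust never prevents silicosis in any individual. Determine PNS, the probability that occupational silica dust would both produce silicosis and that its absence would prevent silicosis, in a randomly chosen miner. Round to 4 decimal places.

PNS ≈ 0.2100

Let p₁ = 0.608, p₀ = 0.398.
Under exogeneity and monotonicity, PNS = p₁ − p₀.
PNS = 0.608 − 0.398 = 0.21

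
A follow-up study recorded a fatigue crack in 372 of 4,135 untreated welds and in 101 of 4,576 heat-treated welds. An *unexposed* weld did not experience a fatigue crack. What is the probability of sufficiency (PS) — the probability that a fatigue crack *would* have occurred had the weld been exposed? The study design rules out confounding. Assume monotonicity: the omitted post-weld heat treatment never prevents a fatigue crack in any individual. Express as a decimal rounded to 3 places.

p₁ = P(outcome | exposed) = 372/4135 = 0.089964
p₀ = P(outcome | unexposed) = 101/4576 = 0.022072
Under exogeneity and monotonicity, PS = (p₁ − p₀) / (1 − p₀).
PS = (0.089964 − 0.022072) / (1 − 0.022072) = 0.067892 / 0.97793 ≈ 0.0694

PS ≈ 0.069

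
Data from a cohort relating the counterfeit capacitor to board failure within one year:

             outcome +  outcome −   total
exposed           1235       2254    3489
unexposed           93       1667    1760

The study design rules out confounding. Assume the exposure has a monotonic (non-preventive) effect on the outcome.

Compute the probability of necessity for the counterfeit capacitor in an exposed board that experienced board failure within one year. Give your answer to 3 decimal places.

PN ≈ 0.851

p₁ = P(outcome | exposed) = 1235/3489 = 0.35397
p₀ = P(outcome | unexposed) = 93/1760 = 0.052841
Under exogeneity and monotonicity, PN = (p₁ − p₀)/p₁.
PN = (0.35397 − 0.052841) / 0.35397 ≈ 0.8507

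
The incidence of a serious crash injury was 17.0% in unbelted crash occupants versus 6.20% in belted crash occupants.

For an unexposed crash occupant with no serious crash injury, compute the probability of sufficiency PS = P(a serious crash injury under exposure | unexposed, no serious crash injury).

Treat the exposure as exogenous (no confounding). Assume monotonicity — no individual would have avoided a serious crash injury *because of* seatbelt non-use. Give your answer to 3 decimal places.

p₁ = 0.17, p₀ = 0.062.
Under exogeneity and monotonicity, PS = (p₁ − p₀) / (1 − p₀).
PS = (0.17 − 0.062) / (1 − 0.062) = 0.108 / 0.938 ≈ 0.1151

PS ≈ 0.115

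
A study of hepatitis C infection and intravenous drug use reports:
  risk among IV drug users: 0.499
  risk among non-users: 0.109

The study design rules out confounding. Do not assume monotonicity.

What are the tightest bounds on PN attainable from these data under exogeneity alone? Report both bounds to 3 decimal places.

0.782 ≤ PN ≤ 1.000

Let p₁ = 0.499, p₀ = 0.109.
Under exogeneity alone the bounds on PN are max{0,(p₁−p₀)/p₁} ≤ PN ≤ min{1,(1−p₀)/p₁}.
  lower = (p₁ − p₀)/p₁ = 0.39 / 0.499 ≈ 0.7816
  upper = min{1, (1 − p₀)/p₁} = 0.891 / 0.499 ≈ 1.7856 → capped at 1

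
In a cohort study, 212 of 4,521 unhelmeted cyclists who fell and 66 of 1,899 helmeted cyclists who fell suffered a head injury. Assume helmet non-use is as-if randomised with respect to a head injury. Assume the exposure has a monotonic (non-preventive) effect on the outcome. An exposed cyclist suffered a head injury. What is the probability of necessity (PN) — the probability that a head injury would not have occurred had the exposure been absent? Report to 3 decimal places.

PN ≈ 0.259

p₁ = P(outcome | exposed) = 212/4521 = 0.046892
p₀ = P(outcome | unexposed) = 66/1899 = 0.034755
Under exogeneity and monotonicity, PN = (p₁ − p₀) / p₁.
PN = (0.046892 − 0.034755) / 0.046892 = 0.012137 / 0.046892 ≈ 0.2588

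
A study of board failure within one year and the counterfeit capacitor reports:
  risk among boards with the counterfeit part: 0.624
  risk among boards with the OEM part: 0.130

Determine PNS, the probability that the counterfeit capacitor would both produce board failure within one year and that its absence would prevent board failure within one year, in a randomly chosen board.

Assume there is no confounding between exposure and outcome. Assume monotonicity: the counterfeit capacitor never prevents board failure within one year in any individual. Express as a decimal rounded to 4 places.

PNS ≈ 0.4940

Let p₁ = 0.624, p₀ = 0.13.
Under exogeneity and monotonicity, PNS = p₁ − p₀.
PNS = 0.624 − 0.13 = 0.494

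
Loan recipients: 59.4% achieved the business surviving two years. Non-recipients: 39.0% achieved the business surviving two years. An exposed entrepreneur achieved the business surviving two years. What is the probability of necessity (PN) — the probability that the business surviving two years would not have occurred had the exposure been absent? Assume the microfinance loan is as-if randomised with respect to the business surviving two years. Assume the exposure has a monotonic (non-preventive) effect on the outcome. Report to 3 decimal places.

PN ≈ 0.343

p₁ = 0.594, p₀ = 0.39.
Under exogeneity and monotonicity, PN = (p₁ − p₀) / p₁.
PN = (0.594 − 0.39) / 0.594 = 0.204 / 0.594 ≈ 0.3434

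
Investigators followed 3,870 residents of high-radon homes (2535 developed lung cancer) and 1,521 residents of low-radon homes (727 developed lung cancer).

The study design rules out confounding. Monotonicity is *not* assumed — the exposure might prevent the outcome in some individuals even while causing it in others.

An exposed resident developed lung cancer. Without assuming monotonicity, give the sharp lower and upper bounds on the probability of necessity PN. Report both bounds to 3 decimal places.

p₁ = P(outcome | exposed) = 2535/3870 = 0.65504
p₀ = P(outcome | unexposed) = 727/1521 = 0.47798
Under exogeneity alone the bounds on PN are max{0,(p₁−p₀)/p₁} ≤ PN ≤ min{1,(1−p₀)/p₁}.
  lower = (p₁ − p₀)/p₁ = 0.17706 / 0.65504 ≈ 0.2703
  upper = min{1, (1 − p₀)/p₁} = 0.52202 / 0.65504 ≈ 0.7969

0.270 ≤ PN ≤ 0.797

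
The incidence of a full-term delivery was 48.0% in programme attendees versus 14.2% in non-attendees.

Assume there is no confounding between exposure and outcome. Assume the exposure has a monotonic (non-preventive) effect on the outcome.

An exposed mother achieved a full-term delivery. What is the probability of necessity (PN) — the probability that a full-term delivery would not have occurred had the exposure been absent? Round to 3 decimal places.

PN ≈ 0.704

p₁ = 0.48, p₀ = 0.142.
Under exogeneity and monotonicity, PN = (p₁ − p₀) / p₁.
PN = (0.48 − 0.142) / 0.48 = 0.338 / 0.48 ≈ 0.7042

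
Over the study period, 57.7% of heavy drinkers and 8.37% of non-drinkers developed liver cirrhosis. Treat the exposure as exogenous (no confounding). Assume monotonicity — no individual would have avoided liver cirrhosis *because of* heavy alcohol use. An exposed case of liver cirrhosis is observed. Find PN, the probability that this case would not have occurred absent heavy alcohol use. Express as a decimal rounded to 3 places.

PN ≈ 0.855

p₁ = 0.577, p₀ = 0.0837.
Under exogeneity and monotonicity, PN = (p₁ − p₀) / p₁.
PN = (0.577 − 0.0837) / 0.577 = 0.4933 / 0.577 ≈ 0.8549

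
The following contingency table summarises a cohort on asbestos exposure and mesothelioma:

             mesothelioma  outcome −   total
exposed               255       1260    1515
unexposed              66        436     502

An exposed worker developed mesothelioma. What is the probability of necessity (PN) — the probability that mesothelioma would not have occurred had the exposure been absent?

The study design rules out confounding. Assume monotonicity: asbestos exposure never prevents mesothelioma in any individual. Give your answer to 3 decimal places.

p₁ = P(outcome | exposed) = 255/1515 = 0.16832
p₀ = P(outcome | unexposed) = 66/502 = 0.13147
Under exogeneity and monotonicity, PN = (p₁ − p₀)/p₁.
PN = (0.16832 − 0.13147) / 0.16832 ≈ 0.2189

PN ≈ 0.219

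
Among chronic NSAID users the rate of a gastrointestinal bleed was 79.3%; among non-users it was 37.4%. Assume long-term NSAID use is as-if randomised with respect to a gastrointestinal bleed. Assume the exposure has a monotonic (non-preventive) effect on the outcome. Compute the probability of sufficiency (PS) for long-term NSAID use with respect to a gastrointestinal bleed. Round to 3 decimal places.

p₁ = 0.793, p₀ = 0.374.
Under exogeneity and monotonicity, PS = (p₁ − p₀) / (1 − p₀).
PS = (0.793 − 0.374) / (1 − 0.374) = 0.419 / 0.626 ≈ 0.6693

PS ≈ 0.669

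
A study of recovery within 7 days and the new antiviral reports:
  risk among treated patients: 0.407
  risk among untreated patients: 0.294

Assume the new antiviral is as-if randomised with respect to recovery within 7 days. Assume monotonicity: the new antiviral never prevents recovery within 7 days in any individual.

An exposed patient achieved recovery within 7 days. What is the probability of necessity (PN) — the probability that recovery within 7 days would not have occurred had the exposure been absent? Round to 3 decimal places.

PN ≈ 0.278

Let p₁ = 0.407, p₀ = 0.294.
Under exogeneity and monotonicity, PN = (p₁ − p₀) / p₁.
PN = (0.407 − 0.294) / 0.407 = 0.113 / 0.407 ≈ 0.2776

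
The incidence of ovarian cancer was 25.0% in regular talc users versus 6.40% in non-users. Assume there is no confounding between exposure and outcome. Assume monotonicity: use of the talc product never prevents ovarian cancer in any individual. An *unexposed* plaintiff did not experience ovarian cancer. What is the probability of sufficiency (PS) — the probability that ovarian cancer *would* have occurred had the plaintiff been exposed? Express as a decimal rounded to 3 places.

PS ≈ 0.199

p₁ = 0.25, p₀ = 0.064.
Under exogeneity and monotonicity, PS = (p₁ − p₀) / (1 − p₀).
PS = (0.25 − 0.064) / (1 − 0.064) = 0.186 / 0.936 ≈ 0.1987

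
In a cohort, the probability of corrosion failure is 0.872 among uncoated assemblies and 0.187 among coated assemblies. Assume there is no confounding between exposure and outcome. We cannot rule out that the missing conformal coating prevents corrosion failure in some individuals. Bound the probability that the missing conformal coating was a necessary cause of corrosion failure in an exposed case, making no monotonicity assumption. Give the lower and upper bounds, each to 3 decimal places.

0.786 ≤ PN ≤ 0.932

Let p₁ = 0.872, p₀ = 0.187.
Under exogeneity alone the bounds on PN are max{0,(p₁−p₀)/p₁} ≤ PN ≤ min{1,(1−p₀)/p₁}.
  lower = (p₁ − p₀)/p₁ = 0.685 / 0.872 ≈ 0.7856
  upper = min{1, (1 − p₀)/p₁} = 0.813 / 0.872 ≈ 0.9323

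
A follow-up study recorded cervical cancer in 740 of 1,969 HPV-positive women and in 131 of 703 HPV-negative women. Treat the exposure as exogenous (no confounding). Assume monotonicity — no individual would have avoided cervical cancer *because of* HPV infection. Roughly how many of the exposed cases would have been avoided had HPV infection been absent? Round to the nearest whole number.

about 373 cases

p₁ = P(outcome | exposed) = 740/1969 = 0.37583
p₀ = P(outcome | unexposed) = 131/703 = 0.18634
PN = (p₁ − p₀)/p₁ = (0.37583 − 0.18634) / 0.37583 ≈ 0.50417.
Attributable cases ≈ PN × (exposed cases) = 0.50417 × 740 ≈ 373.09.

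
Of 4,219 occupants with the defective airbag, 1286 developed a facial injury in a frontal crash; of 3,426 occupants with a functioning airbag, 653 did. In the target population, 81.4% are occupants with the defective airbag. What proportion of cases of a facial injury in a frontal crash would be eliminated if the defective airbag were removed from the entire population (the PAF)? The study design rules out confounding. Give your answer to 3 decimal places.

PAF ≈ 0.328

p₁ = P(outcome | exposed) = 1286/4219 = 0.30481
p₀ = P(outcome | unexposed) = 653/3426 = 0.1906
Overall risk P(Y=1) = π·p₁ + (1−π)·p₀ = 0.814×0.30481 + 0.186×0.1906 = 0.28357.
Under exogeneity, PAF = [P(Y=1) − p₀] / P(Y=1).
PAF = (0.28357 − 0.1906) / 0.28357 ≈ 0.3278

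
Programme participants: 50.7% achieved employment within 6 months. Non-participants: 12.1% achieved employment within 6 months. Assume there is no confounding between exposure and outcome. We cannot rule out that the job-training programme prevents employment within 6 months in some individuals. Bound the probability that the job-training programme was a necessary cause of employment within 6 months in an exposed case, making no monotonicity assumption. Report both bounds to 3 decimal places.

p₁ = 0.507, p₀ = 0.121.
Under exogeneity alone the bounds on PN are max{0,(p₁−p₀)/p₁} ≤ PN ≤ min{1,(1−p₀)/p₁}.
  lower = (p₁ − p₀)/p₁ = 0.386 / 0.507 ≈ 0.7613
  upper = min{1, (1 − p₀)/p₁} = 0.879 / 0.507 ≈ 1.7337 → capped at 1

0.761 ≤ PN ≤ 1.000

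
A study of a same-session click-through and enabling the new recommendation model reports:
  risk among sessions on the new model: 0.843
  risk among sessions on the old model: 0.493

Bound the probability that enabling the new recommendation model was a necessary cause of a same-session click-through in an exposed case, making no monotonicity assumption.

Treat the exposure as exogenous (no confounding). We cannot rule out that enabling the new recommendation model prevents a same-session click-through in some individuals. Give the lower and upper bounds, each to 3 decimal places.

Let p₁ = 0.843, p₀ = 0.493.
Under exogeneity alone the bounds on PN are max{0,(p₁−p₀)/p₁} ≤ PN ≤ min{1,(1−p₀)/p₁}.
  lower = (p₁ − p₀)/p₁ = 0.35 / 0.843 ≈ 0.4152
  upper = min{1, (1 − p₀)/p₁} = 0.507 / 0.843 ≈ 0.6014

0.415 ≤ PN ≤ 0.601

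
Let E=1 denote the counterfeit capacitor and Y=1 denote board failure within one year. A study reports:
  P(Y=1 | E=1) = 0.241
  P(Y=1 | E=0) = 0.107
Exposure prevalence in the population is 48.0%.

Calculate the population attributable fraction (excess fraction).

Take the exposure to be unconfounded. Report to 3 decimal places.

Let p₁ = 0.241, p₀ = 0.107.
Overall risk P(Y=1) = π·p₁ + (1−π)·p₀ = 0.48×0.241 + 0.52×0.107 = 0.17132.
Under exogeneity, PAF = [P(Y=1) − p₀] / P(Y=1).
PAF = (0.17132 − 0.107) / 0.17132 ≈ 0.3754

PAF ≈ 0.375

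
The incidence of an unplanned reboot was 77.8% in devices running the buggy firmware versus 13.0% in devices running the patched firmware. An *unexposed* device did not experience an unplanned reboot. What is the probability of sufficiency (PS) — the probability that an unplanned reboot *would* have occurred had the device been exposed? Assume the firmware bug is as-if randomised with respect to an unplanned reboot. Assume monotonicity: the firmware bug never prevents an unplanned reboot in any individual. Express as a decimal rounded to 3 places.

p₁ = 0.778, p₀ = 0.13.
Under exogeneity and monotonicity, PS = (p₁ − p₀) / (1 − p₀).
PS = (0.778 − 0.13) / (1 − 0.13) = 0.648 / 0.87 ≈ 0.7448

PS ≈ 0.745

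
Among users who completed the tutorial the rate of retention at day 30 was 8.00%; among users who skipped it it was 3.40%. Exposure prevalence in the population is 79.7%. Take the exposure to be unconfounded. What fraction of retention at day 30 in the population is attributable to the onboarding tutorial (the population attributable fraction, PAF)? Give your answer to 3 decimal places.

PAF ≈ 0.519

p₁ = 0.08, p₀ = 0.034.
Overall risk P(Y=1) = π·p₁ + (1−π)·p₀ = 0.797×0.08 + 0.203×0.034 = 0.070662.
Under exogeneity, PAF = [P(Y=1) − p₀] / P(Y=1).
PAF = (0.070662 − 0.034) / 0.070662 ≈ 0.5188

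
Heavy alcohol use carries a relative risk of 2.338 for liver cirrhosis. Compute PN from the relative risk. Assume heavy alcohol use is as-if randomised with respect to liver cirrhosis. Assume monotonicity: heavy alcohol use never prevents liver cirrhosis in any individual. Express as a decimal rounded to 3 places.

Under exogeneity and monotonicity, PN = (RR − 1) / RR = 1 − 1/RR.
PN = (2.338 − 1) / 2.338 = 1.338 / 2.338 ≈ 0.5723

PN ≈ 0.572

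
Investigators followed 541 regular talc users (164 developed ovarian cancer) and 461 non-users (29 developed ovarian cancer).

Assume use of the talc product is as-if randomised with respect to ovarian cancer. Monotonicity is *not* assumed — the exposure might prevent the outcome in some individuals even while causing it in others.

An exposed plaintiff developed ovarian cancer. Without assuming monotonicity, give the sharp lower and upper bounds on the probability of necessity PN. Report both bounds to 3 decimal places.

0.792 ≤ PN ≤ 1.000

p₁ = P(outcome | exposed) = 164/541 = 0.30314
p₀ = P(outcome | unexposed) = 29/461 = 0.062907
Under exogeneity alone the bounds on PN are max{0,(p₁−p₀)/p₁} ≤ PN ≤ min{1,(1−p₀)/p₁}.
  lower = (p₁ − p₀)/p₁ = 0.24024 / 0.30314 ≈ 0.7925
  upper = min{1, (1 − p₀)/p₁} = 0.93709 / 0.30314 ≈ 3.0913 → capped at 1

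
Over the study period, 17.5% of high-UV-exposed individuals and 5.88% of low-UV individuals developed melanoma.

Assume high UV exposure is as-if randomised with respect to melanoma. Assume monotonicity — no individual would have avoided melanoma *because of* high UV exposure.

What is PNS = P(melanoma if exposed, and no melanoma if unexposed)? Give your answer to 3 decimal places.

PNS ≈ 0.116

p₁ = 0.175, p₀ = 0.0588.
Under exogeneity and monotonicity, PNS = p₁ − p₀.
PNS = 0.175 − 0.0588 = 0.1162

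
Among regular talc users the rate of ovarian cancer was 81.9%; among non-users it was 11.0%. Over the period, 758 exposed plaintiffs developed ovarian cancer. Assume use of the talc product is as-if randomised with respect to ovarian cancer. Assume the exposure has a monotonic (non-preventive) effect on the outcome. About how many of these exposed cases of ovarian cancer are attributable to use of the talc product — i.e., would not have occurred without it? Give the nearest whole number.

p₁ = 0.819, p₀ = 0.11.
PN = (p₁ − p₀)/p₁ = (0.819 − 0.11) / 0.819 ≈ 0.86569.
Attributable cases ≈ PN × (exposed cases) = 0.86569 × 758 ≈ 656.19.

about 656 cases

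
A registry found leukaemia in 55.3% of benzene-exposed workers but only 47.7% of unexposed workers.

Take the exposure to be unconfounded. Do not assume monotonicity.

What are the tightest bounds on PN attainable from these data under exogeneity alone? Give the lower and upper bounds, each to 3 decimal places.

p₁ = 0.553, p₀ = 0.477.
Under exogeneity alone the bounds on PN are max{0,(p₁−p₀)/p₁} ≤ PN ≤ min{1,(1−p₀)/p₁}.
  lower = (p₁ − p₀)/p₁ = 0.076 / 0.553 ≈ 0.1374
  upper = min{1, (1 − p₀)/p₁} = 0.523 / 0.553 ≈ 0.9458

0.137 ≤ PN ≤ 0.946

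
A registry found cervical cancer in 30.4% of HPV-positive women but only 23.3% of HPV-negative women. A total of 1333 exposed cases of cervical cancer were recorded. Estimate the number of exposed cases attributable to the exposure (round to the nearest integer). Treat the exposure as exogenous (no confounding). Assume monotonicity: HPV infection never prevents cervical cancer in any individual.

p₁ = 0.304, p₀ = 0.233.
PN = (p₁ − p₀)/p₁ = (0.304 − 0.233) / 0.304 ≈ 0.23355.
Attributable cases ≈ PN × (exposed cases) = 0.23355 × 1333 ≈ 311.33.

about 311 cases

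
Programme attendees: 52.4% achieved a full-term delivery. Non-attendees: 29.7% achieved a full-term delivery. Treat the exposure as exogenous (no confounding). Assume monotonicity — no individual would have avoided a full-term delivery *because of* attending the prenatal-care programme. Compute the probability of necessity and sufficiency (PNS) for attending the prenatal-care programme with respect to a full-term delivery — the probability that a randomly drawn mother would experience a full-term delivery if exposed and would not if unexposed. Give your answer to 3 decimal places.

p₁ = 0.524, p₀ = 0.297.
Under exogeneity and monotonicity, PNS = p₁ − p₀.
PNS = 0.524 − 0.297 = 0.227

PNS ≈ 0.227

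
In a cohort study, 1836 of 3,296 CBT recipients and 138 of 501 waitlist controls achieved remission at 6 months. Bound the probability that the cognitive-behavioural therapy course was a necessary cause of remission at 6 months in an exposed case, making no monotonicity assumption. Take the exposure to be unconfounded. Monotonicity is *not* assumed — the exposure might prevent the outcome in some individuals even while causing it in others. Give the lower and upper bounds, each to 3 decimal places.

p₁ = P(outcome | exposed) = 1836/3296 = 0.55704
p₀ = P(outcome | unexposed) = 138/501 = 0.27545
Under exogeneity alone the bounds on PN are max{0,(p₁−p₀)/p₁} ≤ PN ≤ min{1,(1−p₀)/p₁}.
  lower = (p₁ − p₀)/p₁ = 0.28159 / 0.55704 ≈ 0.5055
  upper = min{1, (1 − p₀)/p₁} = 0.72455 / 0.55704 ≈ 1.3007 → capped at 1

0.506 ≤ PN ≤ 1.000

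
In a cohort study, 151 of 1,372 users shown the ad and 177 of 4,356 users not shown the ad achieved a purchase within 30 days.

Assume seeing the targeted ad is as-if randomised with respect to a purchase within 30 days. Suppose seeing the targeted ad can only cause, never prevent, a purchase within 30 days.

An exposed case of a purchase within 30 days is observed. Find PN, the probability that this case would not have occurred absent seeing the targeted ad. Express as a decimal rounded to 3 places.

PN ≈ 0.631

p₁ = P(outcome | exposed) = 151/1372 = 0.11006
p₀ = P(outcome | unexposed) = 177/4356 = 0.040634
Under exogeneity and monotonicity, PN = (p₁ − p₀) / p₁.
PN = (0.11006 − 0.040634) / 0.11006 = 0.069425 / 0.11006 ≈ 0.6308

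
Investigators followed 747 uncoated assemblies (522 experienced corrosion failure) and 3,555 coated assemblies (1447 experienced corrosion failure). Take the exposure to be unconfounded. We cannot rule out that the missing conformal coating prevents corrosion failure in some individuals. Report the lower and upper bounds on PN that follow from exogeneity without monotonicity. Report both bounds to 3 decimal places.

0.418 ≤ PN ≤ 0.849

p₁ = P(outcome | exposed) = 522/747 = 0.6988
p₀ = P(outcome | unexposed) = 1447/3555 = 0.40703
Under exogeneity alone the bounds on PN are max{0,(p₁−p₀)/p₁} ≤ PN ≤ min{1,(1−p₀)/p₁}.
  lower = (p₁ − p₀)/p₁ = 0.29176 / 0.6988 ≈ 0.4175
  upper = min{1, (1 − p₀)/p₁} = 0.59297 / 0.6988 ≈ 0.8486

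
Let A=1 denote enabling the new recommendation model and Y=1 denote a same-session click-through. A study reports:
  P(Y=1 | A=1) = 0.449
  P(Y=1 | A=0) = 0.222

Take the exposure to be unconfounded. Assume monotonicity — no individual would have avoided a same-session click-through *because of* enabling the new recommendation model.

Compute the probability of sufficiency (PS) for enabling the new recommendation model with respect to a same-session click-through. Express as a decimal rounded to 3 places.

PS ≈ 0.292

Let p₁ = 0.449, p₀ = 0.222.
Under exogeneity and monotonicity, PS = (p₁ − p₀) / (1 − p₀).
PS = (0.449 − 0.222) / (1 − 0.222) = 0.227 / 0.778 ≈ 0.2918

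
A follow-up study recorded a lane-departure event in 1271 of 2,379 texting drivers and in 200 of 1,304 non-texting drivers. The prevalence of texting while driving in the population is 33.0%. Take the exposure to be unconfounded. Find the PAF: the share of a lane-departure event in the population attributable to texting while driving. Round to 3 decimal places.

PAF ≈ 0.450

p₁ = P(outcome | exposed) = 1271/2379 = 0.53426
p₀ = P(outcome | unexposed) = 200/1304 = 0.15337
Overall risk P(Y=1) = π·p₁ + (1−π)·p₀ = 0.33×0.53426 + 0.67×0.15337 = 0.27907.
Under exogeneity, PAF = [P(Y=1) − p₀] / P(Y=1).
PAF = (0.27907 − 0.15337) / 0.27907 ≈ 0.4504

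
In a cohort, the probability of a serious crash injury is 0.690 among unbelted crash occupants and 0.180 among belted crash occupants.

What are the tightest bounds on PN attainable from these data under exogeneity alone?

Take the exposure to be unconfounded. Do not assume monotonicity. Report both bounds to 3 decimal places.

0.739 ≤ PN ≤ 1.000

Let p₁ = 0.69, p₀ = 0.18.
Under exogeneity alone the bounds on PN are max{0,(p₁−p₀)/p₁} ≤ PN ≤ min{1,(1−p₀)/p₁}.
  lower = (p₁ − p₀)/p₁ = 0.51 / 0.69 ≈ 0.7391
  upper = min{1, (1 − p₀)/p₁} = 0.82 / 0.69 ≈ 1.1884 → capped at 1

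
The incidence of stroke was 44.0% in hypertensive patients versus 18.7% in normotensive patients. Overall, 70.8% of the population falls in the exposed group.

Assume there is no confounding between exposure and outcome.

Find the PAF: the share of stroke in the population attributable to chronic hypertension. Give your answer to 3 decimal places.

p₁ = 0.44, p₀ = 0.187.
Overall risk P(Y=1) = π·p₁ + (1−π)·p₀ = 0.708×0.44 + 0.292×0.187 = 0.36612.
Under exogeneity, PAF = [P(Y=1) − p₀] / P(Y=1).
PAF = (0.36612 − 0.187) / 0.36612 ≈ 0.4892

PAF ≈ 0.489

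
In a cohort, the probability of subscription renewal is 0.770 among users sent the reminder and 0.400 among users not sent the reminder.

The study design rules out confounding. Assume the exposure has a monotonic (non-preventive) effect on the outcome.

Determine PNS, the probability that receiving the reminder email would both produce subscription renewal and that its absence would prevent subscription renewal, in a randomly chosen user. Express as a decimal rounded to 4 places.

Let p₁ = 0.77, p₀ = 0.4.
Under exogeneity and monotonicity, PNS = p₁ − p₀.
PNS = 0.77 − 0.4 = 0.37

PNS ≈ 0.3700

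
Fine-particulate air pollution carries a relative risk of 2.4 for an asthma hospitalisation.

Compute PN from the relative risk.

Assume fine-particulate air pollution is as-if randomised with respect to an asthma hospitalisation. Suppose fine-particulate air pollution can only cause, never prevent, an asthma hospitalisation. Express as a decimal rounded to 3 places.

PN ≈ 0.583

Under exogeneity and monotonicity, PN = (RR − 1) / RR = 1 − 1/RR.
PN = (2.4 − 1) / 2.4 = 1.4 / 2.4 ≈ 0.5833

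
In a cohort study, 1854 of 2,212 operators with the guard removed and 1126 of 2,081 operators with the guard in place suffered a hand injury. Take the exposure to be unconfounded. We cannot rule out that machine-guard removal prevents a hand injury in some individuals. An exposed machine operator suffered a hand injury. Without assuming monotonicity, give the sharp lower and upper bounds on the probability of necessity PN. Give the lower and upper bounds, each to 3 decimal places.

p₁ = P(outcome | exposed) = 1854/2212 = 0.83816
p₀ = P(outcome | unexposed) = 1126/2081 = 0.54109
Under exogeneity alone the bounds on PN are max{0,(p₁−p₀)/p₁} ≤ PN ≤ min{1,(1−p₀)/p₁}.
  lower = (p₁ − p₀)/p₁ = 0.29707 / 0.83816 ≈ 0.3544
  upper = min{1, (1 − p₀)/p₁} = 0.45891 / 0.83816 ≈ 0.5475

0.354 ≤ PN ≤ 0.548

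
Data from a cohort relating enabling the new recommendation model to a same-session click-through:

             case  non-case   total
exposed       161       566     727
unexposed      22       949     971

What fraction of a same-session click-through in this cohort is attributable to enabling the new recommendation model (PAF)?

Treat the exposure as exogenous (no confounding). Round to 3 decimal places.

p₁ = P(outcome | exposed) = 161/727 = 0.22146
p₀ = P(outcome | unexposed) = 22/971 = 0.022657
Exposure prevalence π = 727/1698 = 0.42815; overall risk P(Y=1) = 0.10777.
Under exogeneity, PAF = [P(Y=1) − p₀]/P(Y=1).
PAF = (0.10777 − 0.022657) / 0.10777 ≈ 0.7898

PAF ≈ 0.790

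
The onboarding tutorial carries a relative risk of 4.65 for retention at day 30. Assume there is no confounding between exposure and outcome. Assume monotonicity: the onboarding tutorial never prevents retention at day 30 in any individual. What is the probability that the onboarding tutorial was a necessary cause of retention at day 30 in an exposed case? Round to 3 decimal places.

PN ≈ 0.785

Under exogeneity and monotonicity, PN = (RR − 1) / RR = 1 − 1/RR.
PN = (4.65 − 1) / 4.65 = 3.65 / 4.65 ≈ 0.7849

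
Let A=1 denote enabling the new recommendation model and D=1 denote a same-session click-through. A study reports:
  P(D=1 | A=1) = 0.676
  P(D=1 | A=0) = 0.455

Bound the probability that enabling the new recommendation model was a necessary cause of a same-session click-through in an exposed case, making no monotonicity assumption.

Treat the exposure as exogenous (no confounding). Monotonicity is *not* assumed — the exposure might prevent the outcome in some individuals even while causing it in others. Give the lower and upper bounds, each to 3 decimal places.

0.327 ≤ PN ≤ 0.806

Let p₁ = 0.676, p₀ = 0.455.
Under exogeneity alone the bounds on PN are max{0,(p₁−p₀)/p₁} ≤ PN ≤ min{1,(1−p₀)/p₁}.
  lower = (p₁ − p₀)/p₁ = 0.221 / 0.676 ≈ 0.3269
  upper = min{1, (1 − p₀)/p₁} = 0.545 / 0.676 ≈ 0.8062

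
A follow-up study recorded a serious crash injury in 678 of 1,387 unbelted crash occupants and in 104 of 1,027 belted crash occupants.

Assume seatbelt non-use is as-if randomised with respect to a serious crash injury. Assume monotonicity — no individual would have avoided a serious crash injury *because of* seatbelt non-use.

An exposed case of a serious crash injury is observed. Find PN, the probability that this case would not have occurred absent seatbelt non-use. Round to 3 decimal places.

p₁ = P(outcome | exposed) = 678/1387 = 0.48882
p₀ = P(outcome | unexposed) = 104/1027 = 0.10127
Under exogeneity and monotonicity, PN = (p₁ − p₀) / p₁.
PN = (0.48882 − 0.10127) / 0.48882 = 0.38756 / 0.48882 ≈ 0.7928

PN ≈ 0.793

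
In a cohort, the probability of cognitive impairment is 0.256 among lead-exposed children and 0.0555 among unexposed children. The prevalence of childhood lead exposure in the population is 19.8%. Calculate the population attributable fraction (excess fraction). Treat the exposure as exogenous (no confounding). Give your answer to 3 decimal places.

PAF ≈ 0.417

Let p₁ = 0.256, p₀ = 0.0555.
Overall risk P(Y=1) = π·p₁ + (1−π)·p₀ = 0.198×0.256 + 0.802×0.0555 = 0.095199.
Under exogeneity, PAF = [P(Y=1) − p₀] / P(Y=1).
PAF = (0.095199 − 0.0555) / 0.095199 ≈ 0.4170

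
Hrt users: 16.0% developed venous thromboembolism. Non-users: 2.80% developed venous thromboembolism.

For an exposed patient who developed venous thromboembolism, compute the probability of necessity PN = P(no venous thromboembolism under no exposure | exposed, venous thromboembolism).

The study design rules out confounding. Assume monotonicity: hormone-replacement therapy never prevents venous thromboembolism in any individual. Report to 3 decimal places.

PN ≈ 0.825

p₁ = 0.16, p₀ = 0.028.
Under exogeneity and monotonicity, PN = (p₁ − p₀) / p₁.
PN = (0.16 − 0.028) / 0.16 = 0.132 / 0.16 ≈ 0.8250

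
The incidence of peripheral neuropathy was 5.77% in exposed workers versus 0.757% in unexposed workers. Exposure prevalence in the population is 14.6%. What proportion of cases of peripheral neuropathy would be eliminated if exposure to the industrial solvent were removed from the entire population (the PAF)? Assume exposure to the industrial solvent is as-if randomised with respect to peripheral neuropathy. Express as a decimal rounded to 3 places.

PAF ≈ 0.492

p₁ = 0.0577, p₀ = 0.00757.
Overall risk P(Y=1) = π·p₁ + (1−π)·p₀ = 0.146×0.0577 + 0.854×0.00757 = 0.014889.
Under exogeneity, PAF = [P(Y=1) − p₀] / P(Y=1).
PAF = (0.014889 − 0.00757) / 0.014889 ≈ 0.4916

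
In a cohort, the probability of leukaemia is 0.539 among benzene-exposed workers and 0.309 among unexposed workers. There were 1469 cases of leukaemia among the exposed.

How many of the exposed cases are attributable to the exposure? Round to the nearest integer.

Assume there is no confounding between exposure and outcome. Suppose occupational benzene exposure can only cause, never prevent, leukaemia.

Let p₁ = 0.539, p₀ = 0.309.
PN = (p₁ − p₀)/p₁ = (0.539 − 0.309) / 0.539 ≈ 0.42672.
Attributable cases ≈ PN × (exposed cases) = 0.42672 × 1469 ≈ 626.85.

about 627 cases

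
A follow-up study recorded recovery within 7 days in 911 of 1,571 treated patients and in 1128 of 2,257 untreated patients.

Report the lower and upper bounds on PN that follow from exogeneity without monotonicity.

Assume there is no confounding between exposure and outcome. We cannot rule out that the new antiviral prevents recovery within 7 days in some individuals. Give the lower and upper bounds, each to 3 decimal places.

0.138 ≤ PN ≤ 0.863

p₁ = P(outcome | exposed) = 911/1571 = 0.57989
p₀ = P(outcome | unexposed) = 1128/2257 = 0.49978
Under exogeneity alone the bounds on PN are max{0,(p₁−p₀)/p₁} ≤ PN ≤ min{1,(1−p₀)/p₁}.
  lower = (p₁ − p₀)/p₁ = 0.080107 / 0.57989 ≈ 0.1381
  upper = min{1, (1 − p₀)/p₁} = 0.50022 / 0.57989 ≈ 0.8626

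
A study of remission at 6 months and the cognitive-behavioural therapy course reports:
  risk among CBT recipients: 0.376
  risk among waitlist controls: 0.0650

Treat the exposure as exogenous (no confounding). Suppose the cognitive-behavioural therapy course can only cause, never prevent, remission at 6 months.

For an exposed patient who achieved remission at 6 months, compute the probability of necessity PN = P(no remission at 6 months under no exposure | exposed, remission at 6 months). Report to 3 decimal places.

Let p₁ = 0.376, p₀ = 0.065.
Under exogeneity and monotonicity, PN = (p₁ − p₀) / p₁.
PN = (0.376 − 0.065) / 0.376 = 0.311 / 0.376 ≈ 0.8271

PN ≈ 0.827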